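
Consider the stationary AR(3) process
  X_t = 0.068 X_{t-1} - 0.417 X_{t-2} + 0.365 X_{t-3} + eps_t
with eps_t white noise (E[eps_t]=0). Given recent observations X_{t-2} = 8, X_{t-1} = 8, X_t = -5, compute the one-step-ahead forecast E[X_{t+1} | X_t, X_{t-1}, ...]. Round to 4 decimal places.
E[X_{t+1} \mid \mathcal F_t] = -0.7560

For an AR(p) model X_t = c + sum_i phi_i X_{t-i} + eps_t, the
one-step-ahead conditional mean is
  E[X_{t+1} | X_t, ...] = c + sum_i phi_i X_{t+1-i}.
Substitute known values:
  E[X_{t+1} | ...] = (0.068) * (-5) + (-0.417) * (8) + (0.365) * (8)
                   = -0.7560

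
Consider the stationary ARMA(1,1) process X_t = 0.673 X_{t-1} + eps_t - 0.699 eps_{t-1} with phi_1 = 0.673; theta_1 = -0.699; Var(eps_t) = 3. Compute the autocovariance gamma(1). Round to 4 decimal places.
\gamma(1) = -0.0755

Multiply the model equation by X_{t-k} and take expectations. With theta_0 = psi_0 = 1 and psi_j the MA(infinity) weights, this gives
  gamma(k) - sum_i phi_i gamma(k-i) = c_k,
  c_k = sigma^2 * sum_{j=k..q} theta_j psi_{j-k}   (c_k = 0 for k > q),
using gamma(-m) = gamma(m).
psi-weights needed (psi_j = theta_j + sum_i phi_i psi_{j-i}):
  psi_1 = theta_1 + phi_1 = -0.699 + (0.673) = -0.026
Right-hand sides:
  c_0 = sigma^2 (1 + theta_1 psi_1) = 3 * (1 + (-0.699)(-0.026)) = 3 * 1.018174 = 3.054522
  c_1 = sigma^2 theta_1 = 3 * (-0.699) = -2.097
  c_2 = 0
Equations for k = 0 and k = 1 (AR order 1):
  gamma(0) = phi_1 gamma(1) + c_0
  gamma(1) = phi_1 gamma(0) + c_1
Substituting the second into the first: gamma(0) (1 - phi_1^2) = c_0 + phi_1 c_1, so
  gamma(0) = (c_0 + phi_1 c_1) / (1 - phi_1^2) = (3.054522 + (0.673)(-2.097)) / (1 - (0.673)^2) = 1.643241 / 0.547071 = 3.003707.
  gamma(1) = phi_1 gamma(0) + c_1 = (0.673)(3.003707) + (-2.097) = -0.075505.
Therefore gamma(1) = -0.0755 (to 4 decimal places).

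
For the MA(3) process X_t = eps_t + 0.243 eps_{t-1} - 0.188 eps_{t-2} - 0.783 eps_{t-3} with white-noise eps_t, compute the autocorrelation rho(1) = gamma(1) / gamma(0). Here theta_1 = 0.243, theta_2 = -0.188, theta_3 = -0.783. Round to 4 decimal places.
\rho(1) = 0.2018

For an MA(q) process with theta_0 = 1, the autocovariance is
  gamma(k) = sigma^2 * sum_{i=0..q-k} theta_i * theta_{i+k},
and rho(k) = gamma(k) / gamma(0). Sigma^2 cancels.
  numerator   = (1)*(0.243) + (0.243)*(-0.188) + (-0.188)*(-0.783) = 0.34452.
  denominator = (1)^2 + (0.243)^2 + (-0.188)^2 + (-0.783)^2 = 1.707482.
  rho(1) = 0.34452 / 1.707482 = 0.2018.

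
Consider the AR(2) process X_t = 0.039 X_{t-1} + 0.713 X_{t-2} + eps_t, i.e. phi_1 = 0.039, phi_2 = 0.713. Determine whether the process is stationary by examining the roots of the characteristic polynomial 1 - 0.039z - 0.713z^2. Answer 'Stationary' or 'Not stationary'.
\text{Stationary}

The AR(p) characteristic polynomial is P(z) = 1 - 0.039z - 0.713z^2.
Stationarity requires all roots to lie outside the unit circle, i.e. |z| > 1 for every root.
Set 1 + (-0.039) z + (-0.713) z^2 = 0, i.e. a z^2 + b z + c = 0 with a = -0.713, b = -0.039, c = 1.
Discriminant D = b^2 - 4ac = (-0.039)^2 - 4*(-0.713)*1 = 0.001521 - (-2.852) = 2.853521.
D >= 0, so the roots are real: z = (-b +/- sqrt(D)) / (2a) = (0.039 +/- 1.689237) / (-1.426).
  z_1 = (0.039 + 1.689237) / (-1.426) = -1.2119,   |z_1| = 1.2119.
  z_2 = (0.039 - 1.689237) / (-1.426) = 1.1572,   |z_2| = 1.1572.
Moduli of all roots: 1.2119, 1.1572.
All moduli strictly greater than 1? Yes.
Verdict: Stationary.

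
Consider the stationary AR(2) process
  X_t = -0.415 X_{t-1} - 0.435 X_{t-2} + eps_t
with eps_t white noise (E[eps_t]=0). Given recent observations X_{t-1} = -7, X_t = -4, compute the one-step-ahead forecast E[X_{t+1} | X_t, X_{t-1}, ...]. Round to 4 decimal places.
E[X_{t+1} \mid \mathcal F_t] = 4.7050

For an AR(p) model X_t = c + sum_i phi_i X_{t-i} + eps_t, the
one-step-ahead conditional mean is
  E[X_{t+1} | X_t, ...] = c + sum_i phi_i X_{t+1-i}.
Substitute known values:
  E[X_{t+1} | ...] = (-0.415) * (-4) + (-0.435) * (-7)
                   = 4.7050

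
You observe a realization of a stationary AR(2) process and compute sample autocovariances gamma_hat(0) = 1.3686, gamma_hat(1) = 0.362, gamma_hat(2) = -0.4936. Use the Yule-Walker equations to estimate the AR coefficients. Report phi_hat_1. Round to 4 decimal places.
\hat\phi_{1} = 0.3870

The Yule-Walker equations for an AR(p) process read, in matrix form,
  Gamma_p phi = r_p,   with   (Gamma_p)_{ij} = gamma(|i - j|),
                       (r_p)_i = gamma(i),   i,j = 1..p.
Substitute the sample gammas (Toeplitz matrix and right-hand side of size 2):
  Gamma_p = [[1.3686, 0.362], [0.362, 1.3686]]
  r_p     = [0.362, -0.4936]
Written out:
  1.3686 phi_1 + 0.362 phi_2 = 0.362
  0.362 phi_1 + 1.3686 phi_2 = -0.4936
Solve by Cramer's rule:
  det = gamma(0)^2 - gamma(1)^2 = (1.3686)^2 - (0.362)^2 = 1.87306596 - 0.131044 = 1.74202196
  phi_hat_1 = [gamma(1) gamma(0) - gamma(1) gamma(2)] / det = [(0.362)(1.3686) - (0.362)(-0.4936)] / 1.74202196 = 0.6741164 / 1.74202196 = 0.387
  phi_hat_2 = [gamma(0) gamma(2) - gamma(1)^2] / det = [(1.3686)(-0.4936) - (0.362)^2] / 1.74202196 = -0.80658496 / 1.74202196 = -0.463
So phi_hat = [0.3870, -0.4630].
Therefore phi_hat_1 = 0.3870.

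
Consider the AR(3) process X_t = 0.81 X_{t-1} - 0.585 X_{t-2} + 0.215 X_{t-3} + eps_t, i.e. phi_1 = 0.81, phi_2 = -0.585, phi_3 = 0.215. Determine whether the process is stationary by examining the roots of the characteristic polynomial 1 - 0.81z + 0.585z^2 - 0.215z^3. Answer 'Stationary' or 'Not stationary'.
\text{Stationary}

The AR(p) characteristic polynomial is P(z) = 1 - 0.81z + 0.585z^2 - 0.215z^3.
Stationarity requires all roots to lie outside the unit circle, i.e. |z| > 1 for every root.
Degree 3: look for a simple real root z0 first, then factor out (1 - z/z0) and solve the remaining quadratic.
Testing z0 = 2: P(2) = 1 + (-0.81)(2) + (0.585)(2)^2 + (-0.215)(2)^3
  = 1 + (-1.62) + (2.34) + (-1.72) = 0.  So z_0 = 2 is a root, |z_0| = 2.
Divide out the factor (1 - 0.5 z) = (1 - z/z0) (since 1/z0 = 0.5):
  P(z) = (1 - 0.5 z)(1 + (-0.31) z + (0.43) z^2)
  [check: z-coef -0.31 - (0.5) = -0.81; z^2-coef 0.43 - (0.5)(-0.31) = 0.585; z^3-coef -(0.5)(0.43) = -0.215.]
Remaining roots from the quadratic factor 1 + (-0.31) z + (0.43) z^2:
  Set 1 + (-0.31) z + (0.43) z^2 = 0, i.e. a z^2 + b z + c = 0 with a = 0.43, b = -0.31, c = 1.
  Discriminant D = b^2 - 4ac = (-0.31)^2 - 4*(0.43)*1 = 0.0961 - (1.72) = -1.6239.
  D < 0, so the roots are the complex-conjugate pair z = (-b +/- i sqrt(-D)) / (2a) = 0.3605 +/- 1.4818i.
  For a conjugate pair |z|^2 = z * conj(z) = (product of roots) = c/a = 1/(0.43) = 2.325581, so |z| = sqrt(2.325581) = 1.525 for both roots.
Moduli of all roots: 2.0000, 1.5250, 1.5250.
All moduli strictly greater than 1? Yes.
Verdict: Stationary.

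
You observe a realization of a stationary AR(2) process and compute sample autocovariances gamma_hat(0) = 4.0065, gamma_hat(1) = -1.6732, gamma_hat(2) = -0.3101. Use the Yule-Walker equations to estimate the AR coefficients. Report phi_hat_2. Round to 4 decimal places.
\hat\phi_{2} = -0.3050

The Yule-Walker equations for an AR(p) process read, in matrix form,
  Gamma_p phi = r_p,   with   (Gamma_p)_{ij} = gamma(|i - j|),
                       (r_p)_i = gamma(i),   i,j = 1..p.
Substitute the sample gammas (Toeplitz matrix and right-hand side of size 2):
  Gamma_p = [[4.0065, -1.6732], [-1.6732, 4.0065]]
  r_p     = [-1.6732, -0.3101]
Written out:
  4.0065 phi_1 - 1.6732 phi_2 = -1.6732
  -1.6732 phi_1 + 4.0065 phi_2 = -0.3101
Solve by Cramer's rule:
  det = gamma(0)^2 - gamma(1)^2 = (4.0065)^2 - (-1.6732)^2 = 16.05204225 - 2.79959824 = 13.25244401
  phi_hat_1 = [gamma(1) gamma(0) - gamma(1) gamma(2)] / det = [(-1.6732)(4.0065) - (-1.6732)(-0.3101)] / 13.25244401 = -7.22253512 / 13.25244401 = -0.545
  phi_hat_2 = [gamma(0) gamma(2) - gamma(1)^2] / det = [(4.0065)(-0.3101) - (-1.6732)^2] / 13.25244401 = -4.04201389 / 13.25244401 = -0.305
So phi_hat = [-0.5450, -0.3050].
Therefore phi_hat_2 = -0.3050.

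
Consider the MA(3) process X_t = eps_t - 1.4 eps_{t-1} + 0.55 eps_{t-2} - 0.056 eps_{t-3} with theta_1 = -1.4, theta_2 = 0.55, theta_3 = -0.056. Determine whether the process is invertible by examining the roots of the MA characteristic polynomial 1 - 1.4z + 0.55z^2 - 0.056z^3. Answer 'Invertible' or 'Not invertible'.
\text{Invertible}

The MA(q) characteristic polynomial is P(z) = 1 - 1.4z + 0.55z^2 - 0.056z^3.
Invertibility requires all roots to lie outside the unit circle, i.e. |z| > 1 for every root.
Degree 3: look for a simple real root z0 first, then factor out (1 - z/z0) and solve the remaining quadratic.
Testing z0 = 1.25: P(1.25) = 1 + (-1.4)(1.25) + (0.55)(1.25)^2 + (-0.056)(1.25)^3
  = 1 + (-1.75) + (0.859375) + (-0.109375) = 0.  So z_0 = 1.25 is a root, |z_0| = 1.25.
Divide out the factor (1 - 0.8 z) = (1 - z/z0) (since 1/z0 = 0.8):
  P(z) = (1 - 0.8 z)(1 + (-0.6) z + (0.07) z^2)
  [check: z-coef -0.6 - (0.8) = -1.4; z^2-coef 0.07 - (0.8)(-0.6) = 0.55; z^3-coef -(0.8)(0.07) = -0.056.]
Remaining roots from the quadratic factor 1 + (-0.6) z + (0.07) z^2:
  Set 1 + (-0.6) z + (0.07) z^2 = 0, i.e. a z^2 + b z + c = 0 with a = 0.07, b = -0.6, c = 1.
  Discriminant D = b^2 - 4ac = (-0.6)^2 - 4*(0.07)*1 = 0.36 - (0.28) = 0.08.
  D >= 0, so the roots are real: z = (-b +/- sqrt(D)) / (2a) = (0.6 +/- 0.282843) / (0.14).
    z_1 = (0.6 + 0.282843) / (0.14) = 6.306,   |z_1| = 6.306.
    z_2 = (0.6 - 0.282843) / (0.14) = 2.2654,   |z_2| = 2.2654.
Moduli of all roots: 1.2500, 6.3060, 2.2654.
All moduli strictly greater than 1? Yes.
Verdict: Invertible.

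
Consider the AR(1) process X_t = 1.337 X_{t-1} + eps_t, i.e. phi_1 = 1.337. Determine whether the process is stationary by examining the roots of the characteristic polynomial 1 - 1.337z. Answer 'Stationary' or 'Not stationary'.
\text{Not stationary}

The AR(p) characteristic polynomial is P(z) = 1 - 1.337z.
Stationarity requires all roots to lie outside the unit circle, i.e. |z| > 1 for every root.
This is linear in z: 1 + (-1.337) z = 0  =>  z = -1/(-1.337) = 0.747943,  |z| = 0.747943.
Moduli of all roots: 0.7479.
All moduli strictly greater than 1? No.
Verdict: Not stationary.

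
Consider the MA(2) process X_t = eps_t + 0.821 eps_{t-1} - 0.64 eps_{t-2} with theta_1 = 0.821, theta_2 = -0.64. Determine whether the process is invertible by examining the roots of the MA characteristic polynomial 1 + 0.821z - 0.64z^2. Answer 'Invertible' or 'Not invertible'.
\text{Not invertible}

The MA(q) characteristic polynomial is P(z) = 1 + 0.821z - 0.64z^2.
Invertibility requires all roots to lie outside the unit circle, i.e. |z| > 1 for every root.
Set 1 + (0.821) z + (-0.64) z^2 = 0, i.e. a z^2 + b z + c = 0 with a = -0.64, b = 0.821, c = 1.
Discriminant D = b^2 - 4ac = (0.821)^2 - 4*(-0.64)*1 = 0.674041 - (-2.56) = 3.234041.
D >= 0, so the roots are real: z = (-b +/- sqrt(D)) / (2a) = (-0.821 +/- 1.798344) / (-1.28).
  z_1 = (-0.821 + 1.798344) / (-1.28) = -0.7635,   |z_1| = 0.7635.
  z_2 = (-0.821 - 1.798344) / (-1.28) = 2.0464,   |z_2| = 2.0464.
Moduli of all roots: 0.7635, 2.0464.
All moduli strictly greater than 1? No.
Verdict: Not invertible.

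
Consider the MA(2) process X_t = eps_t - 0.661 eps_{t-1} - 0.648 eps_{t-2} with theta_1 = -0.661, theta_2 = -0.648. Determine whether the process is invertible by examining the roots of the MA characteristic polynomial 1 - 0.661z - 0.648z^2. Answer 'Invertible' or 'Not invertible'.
\text{Not invertible}

The MA(q) characteristic polynomial is P(z) = 1 - 0.661z - 0.648z^2.
Invertibility requires all roots to lie outside the unit circle, i.e. |z| > 1 for every root.
Set 1 + (-0.661) z + (-0.648) z^2 = 0, i.e. a z^2 + b z + c = 0 with a = -0.648, b = -0.661, c = 1.
Discriminant D = b^2 - 4ac = (-0.661)^2 - 4*(-0.648)*1 = 0.436921 - (-2.592) = 3.028921.
D >= 0, so the roots are real: z = (-b +/- sqrt(D)) / (2a) = (0.661 +/- 1.74038) / (-1.296).
  z_1 = (0.661 + 1.74038) / (-1.296) = -1.8529,   |z_1| = 1.8529.
  z_2 = (0.661 - 1.74038) / (-1.296) = 0.8329,   |z_2| = 0.8329.
Moduli of all roots: 1.8529, 0.8329.
All moduli strictly greater than 1? No.
Verdict: Not invertible.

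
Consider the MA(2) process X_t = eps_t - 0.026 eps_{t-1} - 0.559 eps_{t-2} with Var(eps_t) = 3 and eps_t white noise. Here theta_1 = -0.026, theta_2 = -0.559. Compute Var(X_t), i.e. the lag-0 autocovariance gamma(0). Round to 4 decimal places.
\gamma(0) = 3.9395

For an MA(q) process X_t = eps_t + sum_i theta_i eps_{t-i} with
Var(eps_t) = sigma^2, the variance is
  gamma(0) = sigma^2 * (1 + sum_i theta_i^2).
  sum_i theta_i^2 = (-0.026)^2 + (-0.559)^2 = 0.000676 + 0.312481 = 0.313157.
  gamma(0) = 3 * (1 + 0.313157) = 3 * 1.313157 = 3.939471, which rounds to 3.9395.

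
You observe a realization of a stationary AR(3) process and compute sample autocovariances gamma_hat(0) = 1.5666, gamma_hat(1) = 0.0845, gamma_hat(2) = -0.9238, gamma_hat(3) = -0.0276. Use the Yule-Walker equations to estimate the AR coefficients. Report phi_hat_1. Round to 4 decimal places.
\hat\phi_{1} = 0.1460

The Yule-Walker equations for an AR(p) process read, in matrix form,
  Gamma_p phi = r_p,   with   (Gamma_p)_{ij} = gamma(|i - j|),
                       (r_p)_i = gamma(i),   i,j = 1..p.
Substitute the sample gammas (Toeplitz matrix and right-hand side of size 3):
  Gamma_p = [[1.5666, 0.0845, -0.9238], [0.0845, 1.5666, 0.0845], [-0.9238, 0.0845, 1.5666]]
  r_p     = [0.0845, -0.9238, -0.0276]
Written out (R1..R3):
  (R1) 1.5666 phi_1 + 0.0845 phi_2 - 0.9238 phi_3 = 0.0845
  (R2) 0.0845 phi_1 + 1.5666 phi_2 + 0.0845 phi_3 = -0.9238
  (R3) -0.9238 phi_1 + 0.0845 phi_2 + 1.5666 phi_3 = -0.0276
Gaussian elimination:
  R2 <- R2 - (0.0845/1.5666) R1 = R2 - (0.053938) R1:  1.562042 phi_2 + 0.134328 phi_3 = -0.928358
  R3 <- R3 - (-0.9238/1.5666) R1 = R3 - (-0.589685) R1:  0.134328 phi_2 + 1.021849 phi_3 = 0.022228
  R3 <- R3 - (0.134328/1.562042) R2 = R3 - (0.085995) R2:  1.010298 phi_3 = 0.102063
Back-substitution:
  phi_hat_3 = 0.102063 / 1.010298 = 0.101023
  phi_hat_2 = (-0.928358 - (0.134328)(0.101023)) / 1.562042 = -0.603011
  phi_hat_1 = (0.0845 - (0.0845)(-0.603011) - (-0.9238)(0.101023)) / 1.5666 = 0.146035
So phi_hat = [0.1460, -0.6030, 0.1010].
Therefore phi_hat_1 = 0.1460.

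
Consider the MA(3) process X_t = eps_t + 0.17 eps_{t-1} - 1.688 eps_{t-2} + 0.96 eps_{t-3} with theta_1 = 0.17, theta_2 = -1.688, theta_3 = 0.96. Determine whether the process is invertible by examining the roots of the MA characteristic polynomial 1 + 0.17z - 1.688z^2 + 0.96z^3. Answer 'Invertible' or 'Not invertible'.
\text{Not invertible}

The MA(q) characteristic polynomial is P(z) = 1 + 0.17z - 1.688z^2 + 0.96z^3.
Invertibility requires all roots to lie outside the unit circle, i.e. |z| > 1 for every root.
Degree 3: look for a simple real root z0 first, then factor out (1 - z/z0) and solve the remaining quadratic.
Testing z0 = -0.625: P(-0.625) = 1 + (0.17)(-0.625) + (-1.688)(-0.625)^2 + (0.96)(-0.625)^3
  = 1 + (-0.10625) + (-0.659375) + (-0.234375) = 0.  So z_0 = -0.625 is a root, |z_0| = 0.625.
Divide out the factor (1 + 1.6 z) = (1 - z/z0) (since 1/z0 = -1.6):
  P(z) = (1 + 1.6 z)(1 + (-1.43) z + (0.6) z^2)
  [check: z-coef -1.43 - (-1.6) = 0.17; z^2-coef 0.6 - (-1.6)(-1.43) = -1.688; z^3-coef -(-1.6)(0.6) = 0.96.]
Remaining roots from the quadratic factor 1 + (-1.43) z + (0.6) z^2:
  Set 1 + (-1.43) z + (0.6) z^2 = 0, i.e. a z^2 + b z + c = 0 with a = 0.6, b = -1.43, c = 1.
  Discriminant D = b^2 - 4ac = (-1.43)^2 - 4*(0.6)*1 = 2.0449 - (2.4) = -0.3551.
  D < 0, so the roots are the complex-conjugate pair z = (-b +/- i sqrt(-D)) / (2a) = 1.1917 +/- 0.4966i.
  For a conjugate pair |z|^2 = z * conj(z) = (product of roots) = c/a = 1/(0.6) = 1.666667, so |z| = sqrt(1.666667) = 1.291 for both roots.
Moduli of all roots: 0.6250, 1.2910, 1.2910.
All moduli strictly greater than 1? No.
Verdict: Not invertible.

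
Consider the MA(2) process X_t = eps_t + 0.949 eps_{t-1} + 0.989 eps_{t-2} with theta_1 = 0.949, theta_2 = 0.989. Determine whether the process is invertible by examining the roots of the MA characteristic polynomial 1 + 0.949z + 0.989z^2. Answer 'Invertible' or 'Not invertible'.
\text{Invertible}

The MA(q) characteristic polynomial is P(z) = 1 + 0.949z + 0.989z^2.
Invertibility requires all roots to lie outside the unit circle, i.e. |z| > 1 for every root.
Set 1 + (0.949) z + (0.989) z^2 = 0, i.e. a z^2 + b z + c = 0 with a = 0.989, b = 0.949, c = 1.
Discriminant D = b^2 - 4ac = (0.949)^2 - 4*(0.989)*1 = 0.900601 - (3.956) = -3.055399.
D < 0, so the roots are the complex-conjugate pair z = (-b +/- i sqrt(-D)) / (2a) = -0.4798 +/- 0.8837i.
For a conjugate pair |z|^2 = z * conj(z) = (product of roots) = c/a = 1/(0.989) = 1.011122, so |z| = sqrt(1.011122) = 1.0055 for both roots.
Moduli of all roots: 1.0055, 1.0055.
All moduli strictly greater than 1? Yes.
Verdict: Invertible.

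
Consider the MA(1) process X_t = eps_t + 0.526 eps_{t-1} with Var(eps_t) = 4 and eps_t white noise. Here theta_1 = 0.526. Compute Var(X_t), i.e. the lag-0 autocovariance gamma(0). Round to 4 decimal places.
\gamma(0) = 5.1067

For an MA(q) process X_t = eps_t + sum_i theta_i eps_{t-i} with
Var(eps_t) = sigma^2, the variance is
  gamma(0) = sigma^2 * (1 + sum_i theta_i^2).
  sum_i theta_i^2 = (0.526)^2 = 0.276676.
  gamma(0) = 4 * (1 + 0.276676) = 4 * 1.276676 = 5.106704, which rounds to 5.1067.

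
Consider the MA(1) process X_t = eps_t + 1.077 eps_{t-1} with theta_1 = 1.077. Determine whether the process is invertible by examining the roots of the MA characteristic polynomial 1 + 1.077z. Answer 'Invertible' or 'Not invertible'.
\text{Not invertible}

The MA(q) characteristic polynomial is P(z) = 1 + 1.077z.
Invertibility requires all roots to lie outside the unit circle, i.e. |z| > 1 for every root.
This is linear in z: 1 + (1.077) z = 0  =>  z = -1/(1.077) = -0.928505,  |z| = 0.928505.
Moduli of all roots: 0.9285.
All moduli strictly greater than 1? No.
Verdict: Not invertible.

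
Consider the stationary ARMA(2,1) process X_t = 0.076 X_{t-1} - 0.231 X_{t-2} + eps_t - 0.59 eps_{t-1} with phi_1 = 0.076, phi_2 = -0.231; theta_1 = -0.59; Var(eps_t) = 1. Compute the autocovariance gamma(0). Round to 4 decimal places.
\gamma(0) = 1.3523

Multiply the model equation by X_{t-k} and take expectations. With theta_0 = psi_0 = 1 and psi_j the MA(infinity) weights, this gives
  gamma(k) - sum_i phi_i gamma(k-i) = c_k,
  c_k = sigma^2 * sum_{j=k..q} theta_j psi_{j-k}   (c_k = 0 for k > q),
using gamma(-m) = gamma(m).
psi-weights needed (psi_j = theta_j + sum_i phi_i psi_{j-i}):
  psi_1 = theta_1 + phi_1 = -0.59 + (0.076) = -0.514
Right-hand sides:
  c_0 = sigma^2 (1 + theta_1 psi_1) = 1 * (1 + (-0.59)(-0.514)) = 1 * 1.30326 = 1.30326
  c_1 = sigma^2 theta_1 = 1 * (-0.59) = -0.59
  c_2 = 0
Equations for k = 0, 1, 2 (AR order 2, c_2 = 0):
  (E0) gamma(0) = phi_1 gamma(1) + phi_2 gamma(2) + c_0
  (E1) gamma(1) = phi_1 gamma(0) + phi_2 gamma(1) + c_1
  (E2) gamma(2) = phi_1 gamma(1) + phi_2 gamma(0)
From (E1): gamma(1) = A gamma(0) + B with
  A = phi_1 / (1 - phi_2) = 0.076 / 1.231 = 0.061738,   B = c_1 / (1 - phi_2) = -0.59 / 1.231 = -0.479285.
Insert (E2) into (E0): gamma(0) (1 - phi_2^2) = phi_1 (1 + phi_2) gamma(1) + c_0.
  phi_1 (1 + phi_2) = (0.076)(0.769) = 0.058444,   1 - phi_2^2 = 0.946639.
Replace gamma(1) by A gamma(0) + B and collect gamma(0):
  gamma(0) [0.946639 - (0.058444)(0.061738)] = (0.058444)(-0.479285) + 1.30326
  gamma(0) * 0.943031 = 1.275249
  gamma(0) = 1.275249 / 0.943031 = 1.352287.
Therefore gamma(0) = 1.3523 (to 4 decimal places).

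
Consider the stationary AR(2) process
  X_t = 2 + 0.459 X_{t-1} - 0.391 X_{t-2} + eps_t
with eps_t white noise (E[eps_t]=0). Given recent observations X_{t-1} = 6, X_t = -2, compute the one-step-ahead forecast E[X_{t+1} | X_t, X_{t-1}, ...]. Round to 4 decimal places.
E[X_{t+1} \mid \mathcal F_t] = -1.2640

For an AR(p) model X_t = c + sum_i phi_i X_{t-i} + eps_t, the
one-step-ahead conditional mean is
  E[X_{t+1} | X_t, ...] = c + sum_i phi_i X_{t+1-i}.
Substitute known values:
  E[X_{t+1} | ...] = 2 + (0.459) * (-2) + (-0.391) * (6)
                   = -1.2640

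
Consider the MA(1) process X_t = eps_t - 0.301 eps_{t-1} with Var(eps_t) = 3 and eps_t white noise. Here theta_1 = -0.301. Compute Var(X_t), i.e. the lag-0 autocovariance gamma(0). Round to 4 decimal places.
\gamma(0) = 3.2718

For an MA(q) process X_t = eps_t + sum_i theta_i eps_{t-i} with
Var(eps_t) = sigma^2, the variance is
  gamma(0) = sigma^2 * (1 + sum_i theta_i^2).
  sum_i theta_i^2 = (-0.301)^2 = 0.090601.
  gamma(0) = 3 * (1 + 0.090601) = 3 * 1.090601 = 3.271803, which rounds to 3.2718.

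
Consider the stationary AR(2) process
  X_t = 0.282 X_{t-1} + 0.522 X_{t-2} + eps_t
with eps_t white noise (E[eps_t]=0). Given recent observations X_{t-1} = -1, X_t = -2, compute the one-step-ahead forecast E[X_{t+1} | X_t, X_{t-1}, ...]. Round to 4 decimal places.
E[X_{t+1} \mid \mathcal F_t] = -1.0860

For an AR(p) model X_t = c + sum_i phi_i X_{t-i} + eps_t, the
one-step-ahead conditional mean is
  E[X_{t+1} | X_t, ...] = c + sum_i phi_i X_{t+1-i}.
Substitute known values:
  E[X_{t+1} | ...] = (0.282) * (-2) + (0.522) * (-1)
                   = -1.0860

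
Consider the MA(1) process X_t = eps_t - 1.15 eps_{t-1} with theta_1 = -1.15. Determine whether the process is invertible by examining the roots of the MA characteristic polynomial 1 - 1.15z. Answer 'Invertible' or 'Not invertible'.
\text{Not invertible}

The MA(q) characteristic polynomial is P(z) = 1 - 1.15z.
Invertibility requires all roots to lie outside the unit circle, i.e. |z| > 1 for every root.
This is linear in z: 1 + (-1.15) z = 0  =>  z = -1/(-1.15) = 0.869565,  |z| = 0.869565.
Moduli of all roots: 0.8696.
All moduli strictly greater than 1? No.
Verdict: Not invertible.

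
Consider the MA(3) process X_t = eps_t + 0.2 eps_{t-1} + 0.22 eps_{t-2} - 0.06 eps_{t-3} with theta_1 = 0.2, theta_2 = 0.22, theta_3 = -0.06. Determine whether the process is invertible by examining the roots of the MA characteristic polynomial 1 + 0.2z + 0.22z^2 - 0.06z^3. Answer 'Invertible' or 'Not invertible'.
\text{Invertible}

The MA(q) characteristic polynomial is P(z) = 1 + 0.2z + 0.22z^2 - 0.06z^3.
Invertibility requires all roots to lie outside the unit circle, i.e. |z| > 1 for every root.
Degree 3: look for a simple real root z0 first, then factor out (1 - z/z0) and solve the remaining quadratic.
Testing z0 = 5: P(5) = 1 + (0.2)(5) + (0.22)(5)^2 + (-0.06)(5)^3
  = 1 + (1) + (5.5) + (-7.5) = 0.  So z_0 = 5 is a root, |z_0| = 5.
Divide out the factor (1 - 0.2 z) = (1 - z/z0) (since 1/z0 = 0.2):
  P(z) = (1 - 0.2 z)(1 + (0.4) z + (0.3) z^2)
  [check: z-coef 0.4 - (0.2) = 0.2; z^2-coef 0.3 - (0.2)(0.4) = 0.22; z^3-coef -(0.2)(0.3) = -0.06.]
Remaining roots from the quadratic factor 1 + (0.4) z + (0.3) z^2:
  Set 1 + (0.4) z + (0.3) z^2 = 0, i.e. a z^2 + b z + c = 0 with a = 0.3, b = 0.4, c = 1.
  Discriminant D = b^2 - 4ac = (0.4)^2 - 4*(0.3)*1 = 0.16 - (1.2) = -1.04.
  D < 0, so the roots are the complex-conjugate pair z = (-b +/- i sqrt(-D)) / (2a) = -0.6667 +/- 1.6997i.
  For a conjugate pair |z|^2 = z * conj(z) = (product of roots) = c/a = 1/(0.3) = 3.333333, so |z| = sqrt(3.333333) = 1.8257 for both roots.
Moduli of all roots: 5.0000, 1.8257, 1.8257.
All moduli strictly greater than 1? Yes.
Verdict: Invertible.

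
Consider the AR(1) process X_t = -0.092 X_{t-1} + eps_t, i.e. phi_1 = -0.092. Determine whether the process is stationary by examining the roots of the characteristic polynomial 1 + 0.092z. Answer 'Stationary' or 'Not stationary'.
\text{Stationary}

The AR(p) characteristic polynomial is P(z) = 1 + 0.092z.
Stationarity requires all roots to lie outside the unit circle, i.e. |z| > 1 for every root.
This is linear in z: 1 + (0.092) z = 0  =>  z = -1/(0.092) = -10.869565,  |z| = 10.869565.
Moduli of all roots: 10.8696.
All moduli strictly greater than 1? Yes.
Verdict: Stationary.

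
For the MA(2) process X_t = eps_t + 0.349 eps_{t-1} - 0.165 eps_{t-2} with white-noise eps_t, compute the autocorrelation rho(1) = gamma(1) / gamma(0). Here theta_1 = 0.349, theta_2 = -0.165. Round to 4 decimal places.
\rho(1) = 0.2536

For an MA(q) process with theta_0 = 1, the autocovariance is
  gamma(k) = sigma^2 * sum_{i=0..q-k} theta_i * theta_{i+k},
and rho(k) = gamma(k) / gamma(0). Sigma^2 cancels.
  numerator   = (1)*(0.349) + (0.349)*(-0.165) = 0.291415.
  denominator = (1)^2 + (0.349)^2 + (-0.165)^2 = 1.149026.
  rho(1) = 0.291415 / 1.149026 = 0.2536.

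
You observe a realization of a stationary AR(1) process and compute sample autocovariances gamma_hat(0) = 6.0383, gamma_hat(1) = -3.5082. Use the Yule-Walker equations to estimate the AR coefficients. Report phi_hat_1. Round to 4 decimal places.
\hat\phi_{1} = -0.5810

The Yule-Walker equations for an AR(p) process read, in matrix form,
  Gamma_p phi = r_p,   with   (Gamma_p)_{ij} = gamma(|i - j|),
                       (r_p)_i = gamma(i),   i,j = 1..p.
Substitute the sample gammas (Toeplitz matrix and right-hand side of size 1):
  Gamma_p = [[6.0383]]
  r_p     = [-3.5082]
With p = 1 this is the single equation gamma(0) phi_1 = gamma(1):
  phi_hat_1 = gamma(1) / gamma(0) = -3.5082 / 6.0383 = -0.5810.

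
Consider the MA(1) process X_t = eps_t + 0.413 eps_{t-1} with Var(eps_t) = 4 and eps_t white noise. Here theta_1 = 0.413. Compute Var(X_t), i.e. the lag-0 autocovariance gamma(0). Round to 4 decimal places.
\gamma(0) = 4.6823

For an MA(q) process X_t = eps_t + sum_i theta_i eps_{t-i} with
Var(eps_t) = sigma^2, the variance is
  gamma(0) = sigma^2 * (1 + sum_i theta_i^2).
  sum_i theta_i^2 = (0.413)^2 = 0.170569.
  gamma(0) = 4 * (1 + 0.170569) = 4 * 1.170569 = 4.682276, which rounds to 4.6823.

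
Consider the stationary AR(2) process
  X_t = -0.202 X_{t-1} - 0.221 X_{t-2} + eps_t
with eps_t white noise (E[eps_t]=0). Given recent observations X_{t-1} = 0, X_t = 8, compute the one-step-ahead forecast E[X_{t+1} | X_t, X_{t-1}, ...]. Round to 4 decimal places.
E[X_{t+1} \mid \mathcal F_t] = -1.6160

For an AR(p) model X_t = c + sum_i phi_i X_{t-i} + eps_t, the
one-step-ahead conditional mean is
  E[X_{t+1} | X_t, ...] = c + sum_i phi_i X_{t+1-i}.
Substitute known values:
  E[X_{t+1} | ...] = (-0.202) * (8) + (-0.221) * (0)
                   = -1.6160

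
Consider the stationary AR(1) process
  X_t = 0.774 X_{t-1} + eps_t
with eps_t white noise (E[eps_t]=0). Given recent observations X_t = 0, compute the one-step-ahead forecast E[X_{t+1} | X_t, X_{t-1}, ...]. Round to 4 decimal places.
E[X_{t+1} \mid \mathcal F_t] = 0.0000

For an AR(p) model X_t = c + sum_i phi_i X_{t-i} + eps_t, the
one-step-ahead conditional mean is
  E[X_{t+1} | X_t, ...] = c + sum_i phi_i X_{t+1-i}.
Substitute known values:
  E[X_{t+1} | ...] = (0.774) * (0)
                   = 0.0000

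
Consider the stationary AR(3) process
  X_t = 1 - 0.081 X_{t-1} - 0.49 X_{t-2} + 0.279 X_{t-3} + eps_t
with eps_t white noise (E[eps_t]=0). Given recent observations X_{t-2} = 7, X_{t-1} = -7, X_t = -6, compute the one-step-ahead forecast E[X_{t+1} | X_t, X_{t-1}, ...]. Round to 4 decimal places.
E[X_{t+1} \mid \mathcal F_t] = 6.8690

For an AR(p) model X_t = c + sum_i phi_i X_{t-i} + eps_t, the
one-step-ahead conditional mean is
  E[X_{t+1} | X_t, ...] = c + sum_i phi_i X_{t+1-i}.
Substitute known values:
  E[X_{t+1} | ...] = 1 + (-0.081) * (-6) + (-0.49) * (-7) + (0.279) * (7)
                   = 6.8690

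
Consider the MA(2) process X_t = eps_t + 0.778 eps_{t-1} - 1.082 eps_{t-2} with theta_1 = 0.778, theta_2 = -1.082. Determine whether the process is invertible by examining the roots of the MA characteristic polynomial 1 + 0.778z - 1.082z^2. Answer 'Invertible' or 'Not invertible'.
\text{Not invertible}

The MA(q) characteristic polynomial is P(z) = 1 + 0.778z - 1.082z^2.
Invertibility requires all roots to lie outside the unit circle, i.e. |z| > 1 for every root.
Set 1 + (0.778) z + (-1.082) z^2 = 0, i.e. a z^2 + b z + c = 0 with a = -1.082, b = 0.778, c = 1.
Discriminant D = b^2 - 4ac = (0.778)^2 - 4*(-1.082)*1 = 0.605284 - (-4.328) = 4.933284.
D >= 0, so the roots are real: z = (-b +/- sqrt(D)) / (2a) = (-0.778 +/- 2.2211) / (-2.164).
  z_1 = (-0.778 + 2.2211) / (-2.164) = -0.6669,   |z_1| = 0.6669.
  z_2 = (-0.778 - 2.2211) / (-2.164) = 1.3859,   |z_2| = 1.3859.
Moduli of all roots: 0.6669, 1.3859.
All moduli strictly greater than 1? No.
Verdict: Not invertible.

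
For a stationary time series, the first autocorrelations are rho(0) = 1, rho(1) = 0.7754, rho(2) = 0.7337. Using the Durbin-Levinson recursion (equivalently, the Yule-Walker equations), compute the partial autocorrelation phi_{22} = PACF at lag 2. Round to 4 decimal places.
\phi_{22} = 0.3322

The PACF at lag k is phi_{kk}, the last component of the solution
to the Yule-Walker system G_k phi = r_k where
  (G_k)_{ij} = rho(|i - j|), (r_k)_i = rho(i), i,j = 1..k.
Equivalently, Durbin-Levinson gives phi_{kk} iteratively:
  phi_{11} = rho(1)
  phi_{kk} = [rho(k) - sum_{j=1..k-1} phi_{k-1,j} rho(k-j)]
            / [1 - sum_{j=1..k-1} phi_{k-1,j} rho(j)],
  phi_{k,j} = phi_{k-1,j} - phi_{kk} phi_{k-1,k-j},  j = 1..k-1.
Step k = 1:
  phi_11 = rho(1) = 0.7754.
Step k = 2:
  phi_22 = [rho(2) - phi_11 rho(1)] / [1 - phi_11 rho(1)] = [0.7337 - (0.7754)(0.7754)] / [1 - (0.7754)(0.7754)]
         = 0.13245484 / 0.39875484 = 0.3322.
Therefore phi_{22} = 0.3322.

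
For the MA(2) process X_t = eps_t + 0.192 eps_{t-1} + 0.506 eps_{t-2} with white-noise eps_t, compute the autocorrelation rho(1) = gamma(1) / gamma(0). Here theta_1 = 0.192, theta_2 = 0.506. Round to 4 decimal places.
\rho(1) = 0.2236

For an MA(q) process with theta_0 = 1, the autocovariance is
  gamma(k) = sigma^2 * sum_{i=0..q-k} theta_i * theta_{i+k},
and rho(k) = gamma(k) / gamma(0). Sigma^2 cancels.
  numerator   = (1)*(0.192) + (0.192)*(0.506) = 0.289152.
  denominator = (1)^2 + (0.192)^2 + (0.506)^2 = 1.2929.
  rho(1) = 0.289152 / 1.2929 = 0.2236.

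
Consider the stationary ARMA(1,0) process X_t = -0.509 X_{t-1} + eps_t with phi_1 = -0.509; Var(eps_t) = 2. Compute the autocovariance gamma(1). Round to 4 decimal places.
\gamma(1) = -1.3740

Multiply the model equation by X_{t-k} and take expectations. With theta_0 = psi_0 = 1 and psi_j the MA(infinity) weights, this gives
  gamma(k) - sum_i phi_i gamma(k-i) = c_k,
  c_k = sigma^2 * sum_{j=k..q} theta_j psi_{j-k}   (c_k = 0 for k > q),
using gamma(-m) = gamma(m).
Pure AR (q = 0): c_0 = sigma^2 = 2, c_k = 0 for k >= 1.
Equations for k = 0 and k = 1 (AR order 1):
  gamma(0) = phi_1 gamma(1) + c_0
  gamma(1) = phi_1 gamma(0) + c_1
Substituting the second into the first: gamma(0) (1 - phi_1^2) = c_0 + phi_1 c_1, so
  gamma(0) = c_0 / (1 - phi_1^2) = 2 / (1 - (-0.509)^2) = 2 / 0.740919 = 2.69935.
  gamma(1) = phi_1 gamma(0) = (-0.509)(2.69935) = -1.373969.
Therefore gamma(1) = -1.3740 (to 4 decimal places).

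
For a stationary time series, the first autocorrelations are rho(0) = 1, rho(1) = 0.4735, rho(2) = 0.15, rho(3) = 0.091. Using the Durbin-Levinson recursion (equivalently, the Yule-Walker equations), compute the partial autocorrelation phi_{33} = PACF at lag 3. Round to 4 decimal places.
\phi_{33} = 0.0761

The PACF at lag k is phi_{kk}, the last component of the solution
to the Yule-Walker system G_k phi = r_k where
  (G_k)_{ij} = rho(|i - j|), (r_k)_i = rho(i), i,j = 1..k.
Equivalently, Durbin-Levinson gives phi_{kk} iteratively:
  phi_{11} = rho(1)
  phi_{kk} = [rho(k) - sum_{j=1..k-1} phi_{k-1,j} rho(k-j)]
            / [1 - sum_{j=1..k-1} phi_{k-1,j} rho(j)],
  phi_{k,j} = phi_{k-1,j} - phi_{kk} phi_{k-1,k-j},  j = 1..k-1.
Step k = 1:
  phi_11 = rho(1) = 0.4735.
Step k = 2:
  phi_22 = [rho(2) - phi_11 rho(1)] / [1 - phi_11 rho(1)] = [0.15 - (0.4735)(0.4735)] / [1 - (0.4735)(0.4735)]
         = -0.07420225 / 0.77579775 = -0.095646.
  Update: phi_21 = phi_11 - phi_22 phi_11 = 0.4735 - (-0.095646)(0.4735) = 0.518789.
Step k = 3:
  phi_33 = [rho(3) - phi_21 rho(2) - phi_22 rho(1)] / [1 - phi_21 rho(1) - phi_22 rho(2)]
    numerator   = 0.091 - (0.518789)(0.15) - (-0.095646)(0.4735) = 0.05847028
    denominator = 1 - (0.518789)(0.4735) - (-0.095646)(0.15) = 0.76870057
  phi_33 = 0.05847028 / 0.76870057 = 0.0761.
Therefore phi_{33} = 0.0761.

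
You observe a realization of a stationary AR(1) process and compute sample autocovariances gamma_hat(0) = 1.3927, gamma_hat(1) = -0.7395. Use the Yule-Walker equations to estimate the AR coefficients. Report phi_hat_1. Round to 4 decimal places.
\hat\phi_{1} = -0.5310

The Yule-Walker equations for an AR(p) process read, in matrix form,
  Gamma_p phi = r_p,   with   (Gamma_p)_{ij} = gamma(|i - j|),
                       (r_p)_i = gamma(i),   i,j = 1..p.
Substitute the sample gammas (Toeplitz matrix and right-hand side of size 1):
  Gamma_p = [[1.3927]]
  r_p     = [-0.7395]
With p = 1 this is the single equation gamma(0) phi_1 = gamma(1):
  phi_hat_1 = gamma(1) / gamma(0) = -0.7395 / 1.3927 = -0.5310.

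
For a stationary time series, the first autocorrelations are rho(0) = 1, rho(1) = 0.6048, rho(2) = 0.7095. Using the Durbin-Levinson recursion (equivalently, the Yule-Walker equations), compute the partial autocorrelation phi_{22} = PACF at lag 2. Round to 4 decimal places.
\phi_{22} = 0.5420

The PACF at lag k is phi_{kk}, the last component of the solution
to the Yule-Walker system G_k phi = r_k where
  (G_k)_{ij} = rho(|i - j|), (r_k)_i = rho(i), i,j = 1..k.
Equivalently, Durbin-Levinson gives phi_{kk} iteratively:
  phi_{11} = rho(1)
  phi_{kk} = [rho(k) - sum_{j=1..k-1} phi_{k-1,j} rho(k-j)]
            / [1 - sum_{j=1..k-1} phi_{k-1,j} rho(j)],
  phi_{k,j} = phi_{k-1,j} - phi_{kk} phi_{k-1,k-j},  j = 1..k-1.
Step k = 1:
  phi_11 = rho(1) = 0.6048.
Step k = 2:
  phi_22 = [rho(2) - phi_11 rho(1)] / [1 - phi_11 rho(1)] = [0.7095 - (0.6048)(0.6048)] / [1 - (0.6048)(0.6048)]
         = 0.34371696 / 0.63421696 = 0.542.
Therefore phi_{22} = 0.5420.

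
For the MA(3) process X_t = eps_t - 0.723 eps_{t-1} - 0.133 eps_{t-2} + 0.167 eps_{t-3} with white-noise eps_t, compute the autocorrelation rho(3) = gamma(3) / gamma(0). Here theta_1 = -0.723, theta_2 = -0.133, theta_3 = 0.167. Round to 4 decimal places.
\rho(3) = 0.1065

For an MA(q) process with theta_0 = 1, the autocovariance is
  gamma(k) = sigma^2 * sum_{i=0..q-k} theta_i * theta_{i+k},
and rho(k) = gamma(k) / gamma(0). Sigma^2 cancels.
  numerator   = (1)*(0.167) = 0.167.
  denominator = (1)^2 + (-0.723)^2 + (-0.133)^2 + (0.167)^2 = 1.568307.
  rho(3) = 0.167 / 1.568307 = 0.1065.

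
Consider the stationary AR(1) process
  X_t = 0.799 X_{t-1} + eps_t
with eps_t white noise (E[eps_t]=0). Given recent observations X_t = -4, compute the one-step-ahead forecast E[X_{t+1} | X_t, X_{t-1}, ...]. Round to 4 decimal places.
E[X_{t+1} \mid \mathcal F_t] = -3.1960

For an AR(p) model X_t = c + sum_i phi_i X_{t-i} + eps_t, the
one-step-ahead conditional mean is
  E[X_{t+1} | X_t, ...] = c + sum_i phi_i X_{t+1-i}.
Substitute known values:
  E[X_{t+1} | ...] = (0.799) * (-4)
                   = -3.1960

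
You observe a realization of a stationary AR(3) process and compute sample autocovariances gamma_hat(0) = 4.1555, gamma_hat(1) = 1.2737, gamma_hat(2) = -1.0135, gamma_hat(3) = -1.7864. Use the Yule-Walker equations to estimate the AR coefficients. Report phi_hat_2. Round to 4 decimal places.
\hat\phi_{2} = -0.2580

The Yule-Walker equations for an AR(p) process read, in matrix form,
  Gamma_p phi = r_p,   with   (Gamma_p)_{ij} = gamma(|i - j|),
                       (r_p)_i = gamma(i),   i,j = 1..p.
Substitute the sample gammas (Toeplitz matrix and right-hand side of size 3):
  Gamma_p = [[4.1555, 1.2737, -1.0135], [1.2737, 4.1555, 1.2737], [-1.0135, 1.2737, 4.1555]]
  r_p     = [1.2737, -1.0135, -1.7864]
Written out (R1..R3):
  (R1) 4.1555 phi_1 + 1.2737 phi_2 - 1.0135 phi_3 = 1.2737
  (R2) 1.2737 phi_1 + 4.1555 phi_2 + 1.2737 phi_3 = -1.0135
  (R3) -1.0135 phi_1 + 1.2737 phi_2 + 4.1555 phi_3 = -1.7864
Gaussian elimination:
  R2 <- R2 - (1.2737/4.1555) R1 = R2 - (0.306509) R1:  3.765099 phi_2 + 1.584347 phi_3 = -1.403901
  R3 <- R3 - (-1.0135/4.1555) R1 = R3 - (-0.243894) R1:  1.584347 phi_2 + 3.908314 phi_3 = -1.475753
  R3 <- R3 - (1.584347/3.765099) R2 = R3 - (0.420798) R2:  3.241623 phi_3 = -0.884993
Back-substitution:
  phi_hat_3 = -0.884993 / 3.241623 = -0.273009
  phi_hat_2 = (-1.403901 - (1.584347)(-0.273009)) / 3.765099 = -0.25799
  phi_hat_1 = (1.2737 - (1.2737)(-0.25799) - (-1.0135)(-0.273009)) / 4.1555 = 0.319001
So phi_hat = [0.3190, -0.2580, -0.2730].
Therefore phi_hat_2 = -0.2580.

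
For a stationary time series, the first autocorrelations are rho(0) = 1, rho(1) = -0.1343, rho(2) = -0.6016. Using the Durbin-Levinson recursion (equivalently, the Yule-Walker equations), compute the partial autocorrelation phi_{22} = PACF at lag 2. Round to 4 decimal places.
\phi_{22} = -0.6310

The PACF at lag k is phi_{kk}, the last component of the solution
to the Yule-Walker system G_k phi = r_k where
  (G_k)_{ij} = rho(|i - j|), (r_k)_i = rho(i), i,j = 1..k.
Equivalently, Durbin-Levinson gives phi_{kk} iteratively:
  phi_{11} = rho(1)
  phi_{kk} = [rho(k) - sum_{j=1..k-1} phi_{k-1,j} rho(k-j)]
            / [1 - sum_{j=1..k-1} phi_{k-1,j} rho(j)],
  phi_{k,j} = phi_{k-1,j} - phi_{kk} phi_{k-1,k-j},  j = 1..k-1.
Step k = 1:
  phi_11 = rho(1) = -0.1343.
Step k = 2:
  phi_22 = [rho(2) - phi_11 rho(1)] / [1 - phi_11 rho(1)] = [-0.6016 - (-0.1343)(-0.1343)] / [1 - (-0.1343)(-0.1343)]
         = -0.61963649 / 0.98196351 = -0.631.
Therefore phi_{22} = -0.6310.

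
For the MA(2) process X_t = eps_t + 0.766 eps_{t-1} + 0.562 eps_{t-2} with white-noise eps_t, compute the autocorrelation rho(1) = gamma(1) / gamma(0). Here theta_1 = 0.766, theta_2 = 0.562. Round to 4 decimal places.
\rho(1) = 0.6289

For an MA(q) process with theta_0 = 1, the autocovariance is
  gamma(k) = sigma^2 * sum_{i=0..q-k} theta_i * theta_{i+k},
and rho(k) = gamma(k) / gamma(0). Sigma^2 cancels.
  numerator   = (1)*(0.766) + (0.766)*(0.562) = 1.196492.
  denominator = (1)^2 + (0.766)^2 + (0.562)^2 = 1.9026.
  rho(1) = 1.196492 / 1.9026 = 0.6289.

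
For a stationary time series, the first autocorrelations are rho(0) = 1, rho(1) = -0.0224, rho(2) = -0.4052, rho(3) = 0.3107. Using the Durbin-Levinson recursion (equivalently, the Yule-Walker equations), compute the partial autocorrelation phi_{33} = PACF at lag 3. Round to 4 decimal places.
\phi_{33} = 0.3460

The PACF at lag k is phi_{kk}, the last component of the solution
to the Yule-Walker system G_k phi = r_k where
  (G_k)_{ij} = rho(|i - j|), (r_k)_i = rho(i), i,j = 1..k.
Equivalently, Durbin-Levinson gives phi_{kk} iteratively:
  phi_{11} = rho(1)
  phi_{kk} = [rho(k) - sum_{j=1..k-1} phi_{k-1,j} rho(k-j)]
            / [1 - sum_{j=1..k-1} phi_{k-1,j} rho(j)],
  phi_{k,j} = phi_{k-1,j} - phi_{kk} phi_{k-1,k-j},  j = 1..k-1.
Step k = 1:
  phi_11 = rho(1) = -0.0224.
Step k = 2:
  phi_22 = [rho(2) - phi_11 rho(1)] / [1 - phi_11 rho(1)] = [-0.4052 - (-0.0224)(-0.0224)] / [1 - (-0.0224)(-0.0224)]
         = -0.40570176 / 0.99949824 = -0.405905.
  Update: phi_21 = phi_11 - phi_22 phi_11 = -0.0224 - (-0.405905)(-0.0224) = -0.031492.
Step k = 3:
  phi_33 = [rho(3) - phi_21 rho(2) - phi_22 rho(1)] / [1 - phi_21 rho(1) - phi_22 rho(2)]
    numerator   = 0.3107 - (-0.031492)(-0.4052) - (-0.405905)(-0.0224) = 0.28884705
    denominator = 1 - (-0.031492)(-0.0224) - (-0.405905)(-0.4052) = 0.83482169
  phi_33 = 0.28884705 / 0.83482169 = 0.346.
Therefore phi_{33} = 0.3460.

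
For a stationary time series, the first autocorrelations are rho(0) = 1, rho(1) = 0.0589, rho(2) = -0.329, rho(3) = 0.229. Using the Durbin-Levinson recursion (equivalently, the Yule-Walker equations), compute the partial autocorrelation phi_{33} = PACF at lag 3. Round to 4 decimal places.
\phi_{33} = 0.3099

The PACF at lag k is phi_{kk}, the last component of the solution
to the Yule-Walker system G_k phi = r_k where
  (G_k)_{ij} = rho(|i - j|), (r_k)_i = rho(i), i,j = 1..k.
Equivalently, Durbin-Levinson gives phi_{kk} iteratively:
  phi_{11} = rho(1)
  phi_{kk} = [rho(k) - sum_{j=1..k-1} phi_{k-1,j} rho(k-j)]
            / [1 - sum_{j=1..k-1} phi_{k-1,j} rho(j)],
  phi_{k,j} = phi_{k-1,j} - phi_{kk} phi_{k-1,k-j},  j = 1..k-1.
Step k = 1:
  phi_11 = rho(1) = 0.0589.
Step k = 2:
  phi_22 = [rho(2) - phi_11 rho(1)] / [1 - phi_11 rho(1)] = [-0.329 - (0.0589)(0.0589)] / [1 - (0.0589)(0.0589)]
         = -0.33246921 / 0.99653079 = -0.333627.
  Update: phi_21 = phi_11 - phi_22 phi_11 = 0.0589 - (-0.333627)(0.0589) = 0.078551.
Step k = 3:
  phi_33 = [rho(3) - phi_21 rho(2) - phi_22 rho(1)] / [1 - phi_21 rho(1) - phi_22 rho(2)]
    numerator   = 0.229 - (0.078551)(-0.329) - (-0.333627)(0.0589) = 0.27449376
    denominator = 1 - (0.078551)(0.0589) - (-0.333627)(-0.329) = 0.88561021
  phi_33 = 0.27449376 / 0.88561021 = 0.3099.
Therefore phi_{33} = 0.3099.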